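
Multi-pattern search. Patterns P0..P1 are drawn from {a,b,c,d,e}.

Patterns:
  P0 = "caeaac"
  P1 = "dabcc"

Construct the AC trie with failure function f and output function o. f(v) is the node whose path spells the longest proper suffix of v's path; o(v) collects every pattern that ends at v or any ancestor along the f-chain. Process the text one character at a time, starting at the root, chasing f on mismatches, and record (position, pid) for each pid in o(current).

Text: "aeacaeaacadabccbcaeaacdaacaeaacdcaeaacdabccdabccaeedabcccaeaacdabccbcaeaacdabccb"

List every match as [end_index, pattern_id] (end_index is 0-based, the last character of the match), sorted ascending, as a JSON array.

Build:
Trie (insert patterns):
  0='ε' goto c→1 d→7
  1='c' goto a→2
  2='ca' goto e→3
  3='cae' goto a→4
  4='caea' goto a→5
  5='caeaa' goto c→6
  6='caeaac' goto ·  [P0 ends]
  7='d' goto a→8
  8='da' goto b→9
  9='dab' goto c→10
  10='dabc' goto c→11
  11='dabcc' goto ·  [P1 ends]

BFS fail/out derivation:
  n1('c'): parent n0 fail=0; on 'c' 0 → fail=0;  out ∅∪∅=∅
  n7('d'): parent n0 fail=0; on 'd' 0 → fail=0;  out ∅∪∅=∅
  n2('ca'): parent n1 fail=0; on 'a' 0 → fail=0;  out ∅∪∅=∅
  n8('da'): parent n7 fail=0; on 'a' 0 → fail=0;  out ∅∪∅=∅
  n3('cae'): parent n2 fail=0; on 'e' 0 → fail=0;  out ∅∪∅=∅
  n9('dab'): parent n8 fail=0; on 'b' 0 → fail=0;  out ∅∪∅=∅
  n4('caea'): parent n3 fail=0; on 'a' 0 → fail=0;  out ∅∪∅=∅
  n10('dabc'): parent n9 fail=0; on 'c' 0 → fail=1;  out ∅∪∅=∅
  n5('caeaa'): parent n4 fail=0; on 'a' 0 → fail=0;  out ∅∪∅=∅
  n11('dabcc'): parent n10 fail=1; on 'c' 1→0 → fail=1;  out {1}∪∅={1}
  n6('caeaac'): parent n5 fail=0; on 'c' 0 → fail=1;  out {0}∪∅={0}

Run:
pos 0 'a': at 0
pos 1 'e': at 0
pos 2 'a': at 0
pos 3 'c': at 1
pos 4 'a': at 2
pos 5 'e': at 3
pos 6 'a': at 4
pos 7 'a': at 5
pos 8 'c': at 6  → match P0@[3:8]
pos 9 'a': at 2 (via fail)
pos 10 'd': at 7 (via fail)
pos 11 'a': at 8
pos 12 'b': at 9
pos 13 'c': at 10
pos 14 'c': at 11  → match P1@[10:14]
pos 15 'b': at 0 (via fail)
pos 16 'c': at 1
pos 17 'a': at 2
pos 18 'e': at 3
pos 19 'a': at 4
pos 20 'a': at 5
pos 21 'c': at 6  → match P0@[16:21]
pos 22 'd': at 7 (via fail)
pos 23 'a': at 8
pos 24 'a': at 0 (via fail)
pos 25 'c': at 1
pos 26 'a': at 2
pos 27 'e': at 3
pos 28 'a': at 4
pos 29 'a': at 5
pos 30 'c': at 6  → match P0@[25:30]
pos 31 'd': at 7 (via fail)
pos 32 'c': at 1 (via fail)
pos 33 'a': at 2
pos 34 'e': at 3
pos 35 'a': at 4
pos 36 'a': at 5
pos 37 'c': at 6  → match P0@[32:37]
pos 38 'd': at 7 (via fail)
pos 39 'a': at 8
pos 40 'b': at 9
pos 41 'c': at 10
pos 42 'c': at 11  → match P1@[38:42]
pos 43 'd': at 7 (via fail)
pos 44 'a': at 8
pos 45 'b': at 9
pos 46 'c': at 10
pos 47 'c': at 11  → match P1@[43:47]
pos 48 'a': at 2 (via fail)
pos 49 'e': at 3
pos 50 'e': at 0 (via fail)
pos 51 'd': at 7
pos 52 'a': at 8
pos 53 'b': at 9
pos 54 'c': at 10
pos 55 'c': at 11  → match P1@[51:55]
pos 56 'c': at 1 (via fail)
pos 57 'a': at 2
pos 58 'e': at 3
pos 59 'a': at 4
pos 60 'a': at 5
pos 61 'c': at 6  → match P0@[56:61]
pos 62 'd': at 7 (via fail)
pos 63 'a': at 8
pos 64 'b': at 9
pos 65 'c': at 10
pos 66 'c': at 11  → match P1@[62:66]
pos 67 'b': at 0 (via fail)
pos 68 'c': at 1
pos 69 'a': at 2
pos 70 'e': at 3
pos 71 'a': at 4
pos 72 'a': at 5
pos 73 'c': at 6  → match P0@[68:73]
pos 74 'd': at 7 (via fail)
pos 75 'a': at 8
pos 76 'b': at 9
pos 77 'c': at 10
pos 78 'c': at 11  → match P1@[74:78]
pos 79 'b': at 0 (via fail)

All matches (sorted): [[8,0],[14,1],[21,0],[30,0],[37,0],[42,1],[47,1],[55,1],[61,0],[66,1],[73,0],[78,1]]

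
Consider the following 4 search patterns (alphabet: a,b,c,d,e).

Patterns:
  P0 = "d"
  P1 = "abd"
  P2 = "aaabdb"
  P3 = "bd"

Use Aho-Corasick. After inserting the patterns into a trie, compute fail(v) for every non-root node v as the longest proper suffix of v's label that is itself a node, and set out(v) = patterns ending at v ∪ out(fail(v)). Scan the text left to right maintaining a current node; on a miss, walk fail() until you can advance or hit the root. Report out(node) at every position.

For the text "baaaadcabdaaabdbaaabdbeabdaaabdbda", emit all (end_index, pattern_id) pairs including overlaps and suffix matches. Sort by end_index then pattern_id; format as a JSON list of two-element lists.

Construct AC machine:
Trie nodes:
  0='ε' goto a→2 b→10 d→1
  1='d' goto ·  ←P0
  2='a' goto a→5 b→3
  3='ab' goto d→4
  4='abd' goto ·  ←P1
  5='aa' goto a→6
  6='aaa' goto b→7
  7='aaab' goto d→8
  8='aaabd' goto b→9
  9='aaabdb' goto ·  ←P2
  10='b' goto d→11
  11='bd' goto ·  ←P3

Failure links (BFS by depth):
  n1('d'): parent n0 fail=0; on 'd' 0 → fail=0;  out {0}∪∅={0}
  n2('a'): parent n0 fail=0; on 'a' 0 → fail=0;  out ∅∪∅=∅
  n10('b'): parent n0 fail=0; on 'b' 0 → fail=0;  out ∅∪∅=∅
  n3('ab'): parent n2 fail=0; on 'b' 0 → fail=10;  out ∅∪∅=∅
  n5('aa'): parent n2 fail=0; on 'a' 0 → fail=2;  out ∅∪∅=∅
  n11('bd'): parent n10 fail=0; on 'd' 0 → fail=1;  out {3}∪{0}={0,3}
  n4('abd'): parent n3 fail=10; on 'd' 10 → fail=11;  out {1}∪{0,3}={0,1,3}
  n6('aaa'): parent n5 fail=2; on 'a' 2 → fail=5;  out ∅∪∅=∅
  n7('aaab'): parent n6 fail=5; on 'b' 5→2 → fail=3;  out ∅∪∅=∅
  n8('aaabd'): parent n7 fail=3; on 'd' 3 → fail=4;  out ∅∪{0,1,3}={0,1,3}
  n9('aaabdb'): parent n8 fail=4; on 'b' 4→11→1→0 → fail=10;  out {2}∪∅={2}

Text stream:
[0] read 'b'  n0⇒n10
[1] read 'a'  n10⇒n2 (fail-walked)
[2] read 'a'  n2⇒n5
[3] read 'a'  n5⇒n6
[4] read 'a'  n6⇒n6 (fail-walked)
[5] read 'd'  n6⇒n1 (fail-walked)  emit P0@[5:5]
[6] read 'c'  n1⇒n0 (fail-walked)
[7] read 'a'  n0⇒n2
[8] read 'b'  n2⇒n3
[9] read 'd'  n3⇒n4  emit P0@[9:9],P1@[7:9],P3@[8:9]
[10] read 'a'  n4⇒n2 (fail-walked)
[11] read 'a'  n2⇒n5
[12] read 'a'  n5⇒n6
[13] read 'b'  n6⇒n7
[14] read 'd'  n7⇒n8  emit P0@[14:14],P1@[12:14],P3@[13:14]
[15] read 'b'  n8⇒n9  emit P2@[10:15]
[16] read 'a'  n9⇒n2 (fail-walked)
[17] read 'a'  n2⇒n5
[18] read 'a'  n5⇒n6
[19] read 'b'  n6⇒n7
[20] read 'd'  n7⇒n8  emit P0@[20:20],P1@[18:20],P3@[19:20]
[21] read 'b'  n8⇒n9  emit P2@[16:21]
[22] read 'e'  n9⇒n0 (fail-walked)
[23] read 'a'  n0⇒n2
[24] read 'b'  n2⇒n3
[25] read 'd'  n3⇒n4  emit P0@[25:25],P1@[23:25],P3@[24:25]
[26] read 'a'  n4⇒n2 (fail-walked)
[27] read 'a'  n2⇒n5
[28] read 'a'  n5⇒n6
[29] read 'b'  n6⇒n7
[30] read 'd'  n7⇒n8  emit P0@[30:30],P1@[28:30],P3@[29:30]
[31] read 'b'  n8⇒n9  emit P2@[26:31]
[32] read 'd'  n9⇒n11 (fail-walked)  emit P0@[32:32],P3@[31:32]
[33] read 'a'  n11⇒n2 (fail-walked)

All matches (sorted): [[5,0],[9,0],[9,1],[9,3],[14,0],[14,1],[14,3],[15,2],[20,0],[20,1],[20,3],[21,2],[25,0],[25,1],[25,3],[30,0],[30,1],[30,3],[31,2],[32,0],[32,3]]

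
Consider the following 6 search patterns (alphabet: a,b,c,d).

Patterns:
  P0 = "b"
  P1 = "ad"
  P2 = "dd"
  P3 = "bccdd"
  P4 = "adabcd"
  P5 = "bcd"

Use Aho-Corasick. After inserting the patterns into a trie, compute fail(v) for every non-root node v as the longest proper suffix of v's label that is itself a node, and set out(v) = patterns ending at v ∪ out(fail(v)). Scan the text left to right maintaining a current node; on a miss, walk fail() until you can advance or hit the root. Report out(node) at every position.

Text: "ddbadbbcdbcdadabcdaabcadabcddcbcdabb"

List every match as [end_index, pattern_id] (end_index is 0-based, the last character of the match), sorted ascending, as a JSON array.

Construct AC machine:
Trie nodes:
  n0 'ε': a→2 b→1 d→4
  n1 'b': c→6  ←P0
  n2 'a': d→3
  n3 'ad': a→10  ←P1
  n4 'd': d→5
  n5 'dd': ·  ←P2
  n6 'bc': c→7 d→14
  n7 'bcc': d→8
  n8 'bccd': d→9
  n9 'bccdd': ·  ←P3
  n10 'ada': b→11
  n11 'adab': c→12
  n12 'adabc': d→13
  n13 'adabcd': ·  ←P4
  n14 'bcd': ·  ←P5

BFS fail/out derivation:
  n1('b'): parent n0 fail=0; on 'b' 0 → fail=0;  out {0}∪∅={0}
  n2('a'): parent n0 fail=0; on 'a' 0 → fail=0;  out ∅∪∅=∅
  n4('d'): parent n0 fail=0; on 'd' 0 → fail=0;  out ∅∪∅=∅
  n3('ad'): parent n2 fail=0; on 'd' 0 → fail=4;  out {1}∪∅={1}
  n5('dd'): parent n4 fail=0; on 'd' 0 → fail=4;  out {2}∪∅={2}
  n6('bc'): parent n1 fail=0; on 'c' 0 → fail=0;  out ∅∪∅=∅
  n7('bcc'): parent n6 fail=0; on 'c' 0 → fail=0;  out ∅∪∅=∅
  n10('ada'): parent n3 fail=4; on 'a' 4→0 → fail=2;  out ∅∪∅=∅
  n14('bcd'): parent n6 fail=0; on 'd' 0 → fail=4;  out {5}∪∅={5}
  n8('bccd'): parent n7 fail=0; on 'd' 0 → fail=4;  out ∅∪∅=∅
  n11('adab'): parent n10 fail=2; on 'b' 2→0 → fail=1;  out ∅∪{0}={0}
  n9('bccdd'): parent n8 fail=4; on 'd' 4 → fail=5;  out {3}∪{2}={2,3}
  n12('adabc'): parent n11 fail=1; on 'c' 1 → fail=6;  out ∅∪∅=∅
  n13('adabcd'): parent n12 fail=6; on 'd' 6 → fail=14;  out {4}∪{5}={4,5}

Text stream:
i=0 'd': node 0→4
i=1 'd': node 4→5  ** P2@[0:1]
i=2 'b': node 5→1 (fail-walked)  ** P0@[2:2]
i=3 'a': node 1→2 (fail-walked)
i=4 'd': node 2→3  ** P1@[3:4]
i=5 'b': node 3→1 (fail-walked)  ** P0@[5:5]
i=6 'b': node 1→1 (fail-walked)  ** P0@[6:6]
i=7 'c': node 1→6
i=8 'd': node 6→14  ** P5@[6:8]
i=9 'b': node 14→1 (fail-walked)  ** P0@[9:9]
i=10 'c': node 1→6
i=11 'd': node 6→14  ** P5@[9:11]
i=12 'a': node 14→2 (fail-walked)
i=13 'd': node 2→3  ** P1@[12:13]
i=14 'a': node 3→10
i=15 'b': node 10→11  ** P0@[15:15]
i=16 'c': node 11→12
i=17 'd': node 12→13  ** P4@[12:17],P5@[15:17]
i=18 'a': node 13→2 (fail-walked)
i=19 'a': node 2→2 (fail-walked)
i=20 'b': node 2→1 (fail-walked)  ** P0@[20:20]
i=21 'c': node 1→6
i=22 'a': node 6→2 (fail-walked)
i=23 'd': node 2→3  ** P1@[22:23]
i=24 'a': node 3→10
i=25 'b': node 10→11  ** P0@[25:25]
i=26 'c': node 11→12
i=27 'd': node 12→13  ** P4@[22:27],P5@[25:27]
i=28 'd': node 13→5 (fail-walked)  ** P2@[27:28]
i=29 'c': node 5→0 (fail-walked)
i=30 'b': node 0→1  ** P0@[30:30]
i=31 'c': node 1→6
i=32 'd': node 6→14  ** P5@[30:32]
i=33 'a': node 14→2 (fail-walked)
i=34 'b': node 2→1 (fail-walked)  ** P0@[34:34]
i=35 'b': node 1→1 (fail-walked)  ** P0@[35:35]

All matches (sorted): [[1,2],[2,0],[4,1],[5,0],[6,0],[8,5],[9,0],[11,5],[13,1],[15,0],[17,4],[17,5],[20,0],[23,1],[25,0],[27,4],[27,5],[28,2],[30,0],[32,5],[34,0],[35,0]]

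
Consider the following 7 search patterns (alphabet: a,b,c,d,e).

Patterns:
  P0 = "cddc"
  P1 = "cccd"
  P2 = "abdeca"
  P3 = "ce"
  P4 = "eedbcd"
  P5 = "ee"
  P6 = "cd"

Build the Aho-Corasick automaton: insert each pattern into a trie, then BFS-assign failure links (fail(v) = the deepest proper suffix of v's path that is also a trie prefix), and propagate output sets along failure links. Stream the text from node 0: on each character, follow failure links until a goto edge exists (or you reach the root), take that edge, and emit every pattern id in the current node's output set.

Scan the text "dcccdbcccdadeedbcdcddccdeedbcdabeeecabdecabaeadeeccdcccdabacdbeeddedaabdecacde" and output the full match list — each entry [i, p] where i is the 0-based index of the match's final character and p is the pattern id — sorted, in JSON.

Construct AC machine:
Trie (insert patterns):
  0='ε' goto a→8 c→1 e→15
  1='c' goto c→5 d→2 e→14
  2='cd' goto d→3  ←P6
  3='cdd' goto c→4
  4='cddc' goto ·  ←P0
  5='cc' goto c→6
  6='ccc' goto d→7
  7='cccd' goto ·  ←P1
  8='a' goto b→9
  9='ab' goto d→10
  10='abd' goto e→11
  11='abde' goto c→12
  12='abdec' goto a→13
  13='abdeca' goto ·  ←P2
  14='ce' goto ·  ←P3
  15='e' goto e→16
  16='ee' goto d→17  ←P5
  17='eed' goto b→18
  18='eedb' goto c→19
  19='eedbc' goto d→20
  20='eedbcd' goto ·  ←P4

BFS fail/out derivation:
  fail(1) 'c': from fail(0)=0 chase 'c': 0 ⇒ 0;  out=∅∪out(0)=∅
  fail(8) 'a': from fail(0)=0 chase 'a': 0 ⇒ 0;  out=∅∪out(0)=∅
  fail(15) 'e': from fail(0)=0 chase 'e': 0 ⇒ 0;  out=∅∪out(0)=∅
  fail(2) 'cd': from fail(1)=0 chase 'd': 0 ⇒ 0;  out={6}∪out(0)={6}
  fail(5) 'cc': from fail(1)=0 chase 'c': 0 ⇒ 1;  out=∅∪out(1)=∅
  fail(9) 'ab': from fail(8)=0 chase 'b': 0 ⇒ 0;  out=∅∪out(0)=∅
  fail(14) 'ce': from fail(1)=0 chase 'e': 0 ⇒ 15;  out={3}∪out(15)={3}
  fail(16) 'ee': from fail(15)=0 chase 'e': 0 ⇒ 15;  out={5}∪out(15)={5}
  fail(3) 'cdd': from fail(2)=0 chase 'd': 0 ⇒ 0;  out=∅∪out(0)=∅
  fail(6) 'ccc': from fail(5)=1 chase 'c': 1 ⇒ 5;  out=∅∪out(5)=∅
  fail(10) 'abd': from fail(9)=0 chase 'd': 0 ⇒ 0;  out=∅∪out(0)=∅
  fail(17) 'eed': from fail(16)=15 chase 'd': 15→0 ⇒ 0;  out=∅∪out(0)=∅
  fail(4) 'cddc': from fail(3)=0 chase 'c': 0 ⇒ 1;  out={0}∪out(1)={0}
  fail(7) 'cccd': from fail(6)=5 chase 'd': 5→1 ⇒ 2;  out={1}∪out(2)={1,6}
  fail(11) 'abde': from fail(10)=0 chase 'e': 0 ⇒ 15;  out=∅∪out(15)=∅
  fail(18) 'eedb': from fail(17)=0 chase 'b': 0 ⇒ 0;  out=∅∪out(0)=∅
  fail(12) 'abdec': from fail(11)=15 chase 'c': 15→0 ⇒ 1;  out=∅∪out(1)=∅
  fail(19) 'eedbc': from fail(18)=0 chase 'c': 0 ⇒ 1;  out=∅∪out(1)=∅
  fail(13) 'abdeca': from fail(12)=1 chase 'a': 1→0 ⇒ 8;  out={2}∪out(8)={2}
  fail(20) 'eedbcd': from fail(19)=1 chase 'd': 1 ⇒ 2;  out={4}∪out(2)={4,6}

Scan:
[0] read 'd'  n0⇒n0
[1] read 'c'  n0⇒n1
[2] read 'c'  n1⇒n5
[3] read 'c'  n5⇒n6
[4] read 'd'  n6⇒n7  ** P1@[1:4],P6@[3:4]
[5] read 'b'  n7⇒n0 (via fail)
[6] read 'c'  n0⇒n1
[7] read 'c'  n1⇒n5
[8] read 'c'  n5⇒n6
[9] read 'd'  n6⇒n7  ** P1@[6:9],P6@[8:9]
[10] read 'a'  n7⇒n8 (via fail)
[11] read 'd'  n8⇒n0 (via fail)
[12] read 'e'  n0⇒n15
[13] read 'e'  n15⇒n16  ** P5@[12:13]
[14] read 'd'  n16⇒n17
[15] read 'b'  n17⇒n18
[16] read 'c'  n18⇒n19
[17] read 'd'  n19⇒n20  ** P4@[12:17],P6@[16:17]
[18] read 'c'  n20⇒n1 (via fail)
[19] read 'd'  n1⇒n2  ** P6@[18:19]
[20] read 'd'  n2⇒n3
[21] read 'c'  n3⇒n4  ** P0@[18:21]
[22] read 'c'  n4⇒n5 (via fail)
[23] read 'd'  n5⇒n2 (via fail)  ** P6@[22:23]
[24] read 'e'  n2⇒n15 (via fail)
[25] read 'e'  n15⇒n16  ** P5@[24:25]
[26] read 'd'  n16⇒n17
[27] read 'b'  n17⇒n18
[28] read 'c'  n18⇒n19
[29] read 'd'  n19⇒n20  ** P4@[24:29],P6@[28:29]
[30] read 'a'  n20⇒n8 (via fail)
[31] read 'b'  n8⇒n9
[32] read 'e'  n9⇒n15 (via fail)
[33] read 'e'  n15⇒n16  ** P5@[32:33]
[34] read 'e'  n16⇒n16 (via fail)  ** P5@[33:34]
[35] read 'c'  n16⇒n1 (via fail)
[36] read 'a'  n1⇒n8 (via fail)
[37] read 'b'  n8⇒n9
[38] read 'd'  n9⇒n10
[39] read 'e'  n10⇒n11
[40] read 'c'  n11⇒n12
[41] read 'a'  n12⇒n13  ** P2@[36:41]
[42] read 'b'  n13⇒n9 (via fail)
[43] read 'a'  n9⇒n8 (via fail)
[44] read 'e'  n8⇒n15 (via fail)
[45] read 'a'  n15⇒n8 (via fail)
[46] read 'd'  n8⇒n0 (via fail)
[47] read 'e'  n0⇒n15
[48] read 'e'  n15⇒n16  ** P5@[47:48]
[49] read 'c'  n16⇒n1 (via fail)
[50] read 'c'  n1⇒n5
[51] read 'd'  n5⇒n2 (via fail)  ** P6@[50:51]
[52] read 'c'  n2⇒n1 (via fail)
[53] read 'c'  n1⇒n5
[54] read 'c'  n5⇒n6
[55] read 'd'  n6⇒n7  ** P1@[52:55],P6@[54:55]
[56] read 'a'  n7⇒n8 (via fail)
[57] read 'b'  n8⇒n9
[58] read 'a'  n9⇒n8 (via fail)
[59] read 'c'  n8⇒n1 (via fail)
[60] read 'd'  n1⇒n2  ** P6@[59:60]
[61] read 'b'  n2⇒n0 (via fail)
[62] read 'e'  n0⇒n15
[63] read 'e'  n15⇒n16  ** P5@[62:63]
[64] read 'd'  n16⇒n17
[65] read 'd'  n17⇒n0 (via fail)
[66] read 'e'  n0⇒n15
[67] read 'd'  n15⇒n0 (via fail)
[68] read 'a'  n0⇒n8
[69] read 'a'  n8⇒n8 (via fail)
[70] read 'b'  n8⇒n9
[71] read 'd'  n9⇒n10
[72] read 'e'  n10⇒n11
[73] read 'c'  n11⇒n12
[74] read 'a'  n12⇒n13  ** P2@[69:74]
[75] read 'c'  n13⇒n1 (via fail)
[76] read 'd'  n1⇒n2  ** P6@[75:76]
[77] read 'e'  n2⇒n15 (via fail)

All matches (sorted): [[4,1],[4,6],[9,1],[9,6],[13,5],[17,4],[17,6],[19,6],[21,0],[23,6],[25,5],[29,4],[29,6],[33,5],[34,5],[41,2],[48,5],[51,6],[55,1],[55,6],[60,6],[63,5],[74,2],[76,6]]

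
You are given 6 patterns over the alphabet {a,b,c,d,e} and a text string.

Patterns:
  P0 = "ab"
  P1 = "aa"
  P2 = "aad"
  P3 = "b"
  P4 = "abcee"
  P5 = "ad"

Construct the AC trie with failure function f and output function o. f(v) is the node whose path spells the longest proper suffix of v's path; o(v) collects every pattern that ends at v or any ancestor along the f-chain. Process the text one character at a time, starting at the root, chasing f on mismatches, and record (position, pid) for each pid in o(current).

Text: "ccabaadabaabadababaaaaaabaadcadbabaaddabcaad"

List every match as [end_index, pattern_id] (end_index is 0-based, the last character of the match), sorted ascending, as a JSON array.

Build:
Trie (insert patterns):
  n0 'ε': a→1 b→5
  n1 'a': a→3 b→2 d→9
  n2 'ab': c→6  ←P0
  n3 'aa': d→4  ←P1
  n4 'aad': ·  ←P2
  n5 'b': ·  ←P3
  n6 'abc': e→7
  n7 'abce': e→8
  n8 'abcee': ·  ←P4
  n9 'ad': ·  ←P5

BFS fail/out derivation:
  fail(1) 'a': from fail(0)=0 chase 'a': 0 ⇒ 0;  out=∅∪out(0)=∅
  fail(5) 'b': from fail(0)=0 chase 'b': 0 ⇒ 0;  out={3}∪out(0)={3}
  fail(2) 'ab': from fail(1)=0 chase 'b': 0 ⇒ 5;  out={0}∪out(5)={0,3}
  fail(3) 'aa': from fail(1)=0 chase 'a': 0 ⇒ 1;  out={1}∪out(1)={1}
  fail(9) 'ad': from fail(1)=0 chase 'd': 0 ⇒ 0;  out={5}∪out(0)={5}
  fail(4) 'aad': from fail(3)=1 chase 'd': 1 ⇒ 9;  out={2}∪out(9)={2,5}
  fail(6) 'abc': from fail(2)=5 chase 'c': 5→0 ⇒ 0;  out=∅∪out(0)=∅
  fail(7) 'abce': from fail(6)=0 chase 'e': 0 ⇒ 0;  out=∅∪out(0)=∅
  fail(8) 'abcee': from fail(7)=0 chase 'e': 0 ⇒ 0;  out={4}∪out(0)={4}

Scan:
[0] read 'c'  n0⇒n0
[1] read 'c'  n0⇒n0
[2] read 'a'  n0⇒n1
[3] read 'b'  n1⇒n2  emit P0@[2:3],P3@[3:3]
[4] read 'a'  n2⇒n1 (fail-walked)
[5] read 'a'  n1⇒n3  emit P1@[4:5]
[6] read 'd'  n3⇒n4  emit P2@[4:6],P5@[5:6]
[7] read 'a'  n4⇒n1 (fail-walked)
[8] read 'b'  n1⇒n2  emit P0@[7:8],P3@[8:8]
[9] read 'a'  n2⇒n1 (fail-walked)
[10] read 'a'  n1⇒n3  emit P1@[9:10]
[11] read 'b'  n3⇒n2 (fail-walked)  emit P0@[10:11],P3@[11:11]
[12] read 'a'  n2⇒n1 (fail-walked)
[13] read 'd'  n1⇒n9  emit P5@[12:13]
[14] read 'a'  n9⇒n1 (fail-walked)
[15] read 'b'  n1⇒n2  emit P0@[14:15],P3@[15:15]
[16] read 'a'  n2⇒n1 (fail-walked)
[17] read 'b'  n1⇒n2  emit P0@[16:17],P3@[17:17]
[18] read 'a'  n2⇒n1 (fail-walked)
[19] read 'a'  n1⇒n3  emit P1@[18:19]
[20] read 'a'  n3⇒n3 (fail-walked)  emit P1@[19:20]
[21] read 'a'  n3⇒n3 (fail-walked)  emit P1@[20:21]
[22] read 'a'  n3⇒n3 (fail-walked)  emit P1@[21:22]
[23] read 'a'  n3⇒n3 (fail-walked)  emit P1@[22:23]
[24] read 'b'  n3⇒n2 (fail-walked)  emit P0@[23:24],P3@[24:24]
[25] read 'a'  n2⇒n1 (fail-walked)
[26] read 'a'  n1⇒n3  emit P1@[25:26]
[27] read 'd'  n3⇒n4  emit P2@[25:27],P5@[26:27]
[28] read 'c'  n4⇒n0 (fail-walked)
[29] read 'a'  n0⇒n1
[30] read 'd'  n1⇒n9  emit P5@[29:30]
[31] read 'b'  n9⇒n5 (fail-walked)  emit P3@[31:31]
[32] read 'a'  n5⇒n1 (fail-walked)
[33] read 'b'  n1⇒n2  emit P0@[32:33],P3@[33:33]
[34] read 'a'  n2⇒n1 (fail-walked)
[35] read 'a'  n1⇒n3  emit P1@[34:35]
[36] read 'd'  n3⇒n4  emit P2@[34:36],P5@[35:36]
[37] read 'd'  n4⇒n0 (fail-walked)
[38] read 'a'  n0⇒n1
[39] read 'b'  n1⇒n2  emit P0@[38:39],P3@[39:39]
[40] read 'c'  n2⇒n6
[41] read 'a'  n6⇒n1 (fail-walked)
[42] read 'a'  n1⇒n3  emit P1@[41:42]
[43] read 'd'  n3⇒n4  emit P2@[41:43],P5@[42:43]

Matches: [[3,0],[3,3],[5,1],[6,2],[6,5],[8,0],[8,3],[10,1],[11,0],[11,3],[13,5],[15,0],[15,3],[17,0],[17,3],[19,1],[20,1],[21,1],[22,1],[23,1],[24,0],[24,3],[26,1],[27,2],[27,5],[30,5],[31,3],[33,0],[33,3],[35,1],[36,2],[36,5],[39,0],[39,3],[42,1],[43,2],[43,5]]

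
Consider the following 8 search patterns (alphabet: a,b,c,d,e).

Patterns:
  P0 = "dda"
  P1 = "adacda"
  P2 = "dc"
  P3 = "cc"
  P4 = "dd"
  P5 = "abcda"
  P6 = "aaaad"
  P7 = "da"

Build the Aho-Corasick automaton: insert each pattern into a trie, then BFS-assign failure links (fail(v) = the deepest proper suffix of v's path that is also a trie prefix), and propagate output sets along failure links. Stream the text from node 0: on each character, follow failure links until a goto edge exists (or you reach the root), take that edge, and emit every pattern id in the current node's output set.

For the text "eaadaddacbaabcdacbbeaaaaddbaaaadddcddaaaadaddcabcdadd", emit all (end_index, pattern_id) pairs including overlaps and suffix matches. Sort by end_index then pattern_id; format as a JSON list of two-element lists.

Build:
Trie (insert patterns):
  n0 'ε': a→4 c→11 d→1
  n1 'd': a→21 c→10 d→2
  n2 'dd': a→3  ←P4
  n3 'dda': ·  ←P0
  n4 'a': a→17 b→13 d→5
  n5 'ad': a→6
  n6 'ada': c→7
  n7 'adac': d→8
  n8 'adacd': a→9
  n9 'adacda': ·  ←P1
  n10 'dc': ·  ←P2
  n11 'c': c→12
  n12 'cc': ·  ←P3
  n13 'ab': c→14
  n14 'abc': d→15
  n15 'abcd': a→16
  n16 'abcda': ·  ←P5
  n17 'aa': a→18
  n18 'aaa': a→19
  n19 'aaaa': d→20
  n20 'aaaad': ·  ←P6
  n21 'da': ·  ←P7

Failure links (BFS by depth):
  fail(1) 'd': from fail(0)=0 chase 'd': 0 ⇒ 0;  out=∅∪out(0)=∅
  fail(4) 'a': from fail(0)=0 chase 'a': 0 ⇒ 0;  out=∅∪out(0)=∅
  fail(11) 'c': from fail(0)=0 chase 'c': 0 ⇒ 0;  out=∅∪out(0)=∅
  fail(2) 'dd': from fail(1)=0 chase 'd': 0 ⇒ 1;  out={4}∪out(1)={4}
  fail(5) 'ad': from fail(4)=0 chase 'd': 0 ⇒ 1;  out=∅∪out(1)=∅
  fail(10) 'dc': from fail(1)=0 chase 'c': 0 ⇒ 11;  out={2}∪out(11)={2}
  fail(12) 'cc': from fail(11)=0 chase 'c': 0 ⇒ 11;  out={3}∪out(11)={3}
  fail(13) 'ab': from fail(4)=0 chase 'b': 0 ⇒ 0;  out=∅∪out(0)=∅
  fail(17) 'aa': from fail(4)=0 chase 'a': 0 ⇒ 4;  out=∅∪out(4)=∅
  fail(21) 'da': from fail(1)=0 chase 'a': 0 ⇒ 4;  out={7}∪out(4)={7}
  fail(3) 'dda': from fail(2)=1 chase 'a': 1 ⇒ 21;  out={0}∪out(21)={0,7}
  fail(6) 'ada': from fail(5)=1 chase 'a': 1 ⇒ 21;  out=∅∪out(21)={7}
  fail(14) 'abc': from fail(13)=0 chase 'c': 0 ⇒ 11;  out=∅∪out(11)=∅
  fail(18) 'aaa': from fail(17)=4 chase 'a': 4 ⇒ 17;  out=∅∪out(17)=∅
  fail(7) 'adac': from fail(6)=21 chase 'c': 21→4→0 ⇒ 11;  out=∅∪out(11)=∅
  fail(15) 'abcd': from fail(14)=11 chase 'd': 11→0 ⇒ 1;  out=∅∪out(1)=∅
  fail(19) 'aaaa': from fail(18)=17 chase 'a': 17 ⇒ 18;  out=∅∪out(18)=∅
  fail(8) 'adacd': from fail(7)=11 chase 'd': 11→0 ⇒ 1;  out=∅∪out(1)=∅
  fail(16) 'abcda': from fail(15)=1 chase 'a': 1 ⇒ 21;  out={5}∪out(21)={5,7}
  fail(20) 'aaaad': from fail(19)=18 chase 'd': 18→17→4 ⇒ 5;  out={6}∪out(5)={6}
  fail(9) 'adacda': from fail(8)=1 chase 'a': 1 ⇒ 21;  out={1}∪out(21)={1,7}

Run:
[0] read 'e'  n0⇒n0
[1] read 'a'  n0⇒n4
[2] read 'a'  n4⇒n17
[3] read 'd'  n17⇒n5 (via fail)
[4] read 'a'  n5⇒n6  → match P7@[3:4]
[5] read 'd'  n6⇒n5 (via fail)
[6] read 'd'  n5⇒n2 (via fail)  → match P4@[5:6]
[7] read 'a'  n2⇒n3  → match P0@[5:7],P7@[6:7]
[8] read 'c'  n3⇒n11 (via fail)
[9] read 'b'  n11⇒n0 (via fail)
[10] read 'a'  n0⇒n4
[11] read 'a'  n4⇒n17
[12] read 'b'  n17⇒n13 (via fail)
[13] read 'c'  n13⇒n14
[14] read 'd'  n14⇒n15
[15] read 'a'  n15⇒n16  → match P5@[11:15],P7@[14:15]
[16] read 'c'  n16⇒n11 (via fail)
[17] read 'b'  n11⇒n0 (via fail)
[18] read 'b'  n0⇒n0
[19] read 'e'  n0⇒n0
[20] read 'a'  n0⇒n4
[21] read 'a'  n4⇒n17
[22] read 'a'  n17⇒n18
[23] read 'a'  n18⇒n19
[24] read 'd'  n19⇒n20  → match P6@[20:24]
[25] read 'd'  n20⇒n2 (via fail)  → match P4@[24:25]
[26] read 'b'  n2⇒n0 (via fail)
[27] read 'a'  n0⇒n4
[28] read 'a'  n4⇒n17
[29] read 'a'  n17⇒n18
[30] read 'a'  n18⇒n19
[31] read 'd'  n19⇒n20  → match P6@[27:31]
[32] read 'd'  n20⇒n2 (via fail)  → match P4@[31:32]
[33] read 'd'  n2⇒n2 (via fail)  → match P4@[32:33]
[34] read 'c'  n2⇒n10 (via fail)  → match P2@[33:34]
[35] read 'd'  n10⇒n1 (via fail)
[36] read 'd'  n1⇒n2  → match P4@[35:36]
[37] read 'a'  n2⇒n3  → match P0@[35:37],P7@[36:37]
[38] read 'a'  n3⇒n17 (via fail)
[39] read 'a'  n17⇒n18
[40] read 'a'  n18⇒n19
[41] read 'd'  n19⇒n20  → match P6@[37:41]
[42] read 'a'  n20⇒n6 (via fail)  → match P7@[41:42]
[43] read 'd'  n6⇒n5 (via fail)
[44] read 'd'  n5⇒n2 (via fail)  → match P4@[43:44]
[45] read 'c'  n2⇒n10 (via fail)  → match P2@[44:45]
[46] read 'a'  n10⇒n4 (via fail)
[47] read 'b'  n4⇒n13
[48] read 'c'  n13⇒n14
[49] read 'd'  n14⇒n15
[50] read 'a'  n15⇒n16  → match P5@[46:50],P7@[49:50]
[51] read 'd'  n16⇒n5 (via fail)
[52] read 'd'  n5⇒n2 (via fail)  → match P4@[51:52]

Result: [[4,7],[6,4],[7,0],[7,7],[15,5],[15,7],[24,6],[25,4],[31,6],[32,4],[33,4],[34,2],[36,4],[37,0],[37,7],[41,6],[42,7],[44,4],[45,2],[50,5],[50,7],[52,4]]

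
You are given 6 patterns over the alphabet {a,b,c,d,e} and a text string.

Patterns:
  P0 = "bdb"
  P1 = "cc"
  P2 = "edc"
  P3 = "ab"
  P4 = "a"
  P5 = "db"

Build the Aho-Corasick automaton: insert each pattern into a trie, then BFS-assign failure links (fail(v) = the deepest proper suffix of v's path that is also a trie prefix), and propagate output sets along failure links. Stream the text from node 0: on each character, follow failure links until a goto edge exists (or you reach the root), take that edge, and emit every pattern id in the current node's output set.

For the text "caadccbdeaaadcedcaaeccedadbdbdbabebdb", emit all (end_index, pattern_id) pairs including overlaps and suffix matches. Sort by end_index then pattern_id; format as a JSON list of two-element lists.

Build automaton:
Trie nodes:
  n0 'ε': a→9 b→1 c→4 d→11 e→6
  n1 'b': d→2
  n2 'bd': b→3
  n3 'bdb': ·  ←P0
  n4 'c': c→5
  n5 'cc': ·  ←P1
  n6 'e': d→7
  n7 'ed': c→8
  n8 'edc': ·  ←P2
  n9 'a': b→10  ←P4
  n10 'ab': ·  ←P3
  n11 'd': b→12
  n12 'db': ·  ←P5

BFS fail/out derivation:
  n1('b'): parent n0 fail=0; on 'b' 0 → fail=0;  out ∅∪∅=∅
  n4('c'): parent n0 fail=0; on 'c' 0 → fail=0;  out ∅∪∅=∅
  n6('e'): parent n0 fail=0; on 'e' 0 → fail=0;  out ∅∪∅=∅
  n9('a'): parent n0 fail=0; on 'a' 0 → fail=0;  out {4}∪∅={4}
  n11('d'): parent n0 fail=0; on 'd' 0 → fail=0;  out ∅∪∅=∅
  n2('bd'): parent n1 fail=0; on 'd' 0 → fail=11;  out ∅∪∅=∅
  n5('cc'): parent n4 fail=0; on 'c' 0 → fail=4;  out {1}∪∅={1}
  n7('ed'): parent n6 fail=0; on 'd' 0 → fail=11;  out ∅∪∅=∅
  n10('ab'): parent n9 fail=0; on 'b' 0 → fail=1;  out {3}∪∅={3}
  n12('db'): parent n11 fail=0; on 'b' 0 → fail=1;  out {5}∪∅={5}
  n3('bdb'): parent n2 fail=11; on 'b' 11 → fail=12;  out {0}∪{5}={0,5}
  n8('edc'): parent n7 fail=11; on 'c' 11→0 → fail=4;  out {2}∪∅={2}

Scan:
[0] read 'c'  n0⇒n4
[1] read 'a'  n4⇒n9 ·f  → match P4@[1:1]
[2] read 'a'  n9⇒n9 ·f  → match P4@[2:2]
[3] read 'd'  n9⇒n11 ·f
[4] read 'c'  n11⇒n4 ·f
[5] read 'c'  n4⇒n5  → match P1@[4:5]
[6] read 'b'  n5⇒n1 ·f
[7] read 'd'  n1⇒n2
[8] read 'e'  n2⇒n6 ·f
[9] read 'a'  n6⇒n9 ·f  → match P4@[9:9]
[10] read 'a'  n9⇒n9 ·f  → match P4@[10:10]
[11] read 'a'  n9⇒n9 ·f  → match P4@[11:11]
[12] read 'd'  n9⇒n11 ·f
[13] read 'c'  n11⇒n4 ·f
[14] read 'e'  n4⇒n6 ·f
[15] read 'd'  n6⇒n7
[16] read 'c'  n7⇒n8  → match P2@[14:16]
[17] read 'a'  n8⇒n9 ·f  → match P4@[17:17]
[18] read 'a'  n9⇒n9 ·f  → match P4@[18:18]
[19] read 'e'  n9⇒n6 ·f
[20] read 'c'  n6⇒n4 ·f
[21] read 'c'  n4⇒n5  → match P1@[20:21]
[22] read 'e'  n5⇒n6 ·f
[23] read 'd'  n6⇒n7
[24] read 'a'  n7⇒n9 ·f  → match P4@[24:24]
[25] read 'd'  n9⇒n11 ·f
[26] read 'b'  n11⇒n12  → match P5@[25:26]
[27] read 'd'  n12⇒n2 ·f
[28] read 'b'  n2⇒n3  → match P0@[26:28],P5@[27:28]
[29] read 'd'  n3⇒n2 ·f
[30] read 'b'  n2⇒n3  → match P0@[28:30],P5@[29:30]
[31] read 'a'  n3⇒n9 ·f  → match P4@[31:31]
[32] read 'b'  n9⇒n10  → match P3@[31:32]
[33] read 'e'  n10⇒n6 ·f
[34] read 'b'  n6⇒n1 ·f
[35] read 'd'  n1⇒n2
[36] read 'b'  n2⇒n3  → match P0@[34:36],P5@[35:36]

Result: [[1,4],[2,4],[5,1],[9,4],[10,4],[11,4],[16,2],[17,4],[18,4],[21,1],[24,4],[26,5],[28,0],[28,5],[30,0],[30,5],[31,4],[32,3],[36,0],[36,5]]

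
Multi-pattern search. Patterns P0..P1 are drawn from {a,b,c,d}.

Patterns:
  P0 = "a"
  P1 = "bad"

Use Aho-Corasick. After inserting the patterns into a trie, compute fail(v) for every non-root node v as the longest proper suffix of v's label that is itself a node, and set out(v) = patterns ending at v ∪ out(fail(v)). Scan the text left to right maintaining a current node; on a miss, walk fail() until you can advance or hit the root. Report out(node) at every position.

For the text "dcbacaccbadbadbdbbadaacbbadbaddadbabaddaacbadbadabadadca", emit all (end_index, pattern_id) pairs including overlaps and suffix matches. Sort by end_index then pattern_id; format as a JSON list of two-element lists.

Build automaton:
Trie (insert patterns):
  n0 'ε': a→1 b→2
  n1 'a': ·  ←P0
  n2 'b': a→3
  n3 'ba': d→4
  n4 'bad': ·  ←P1

BFS fail/out derivation:
  fail(1) 'a': from fail(0)=0 chase 'a': 0 ⇒ 0;  out={0}∪out(0)={0}
  fail(2) 'b': from fail(0)=0 chase 'b': 0 ⇒ 0;  out=∅∪out(0)=∅
  fail(3) 'ba': from fail(2)=0 chase 'a': 0 ⇒ 1;  out=∅∪out(1)={0}
  fail(4) 'bad': from fail(3)=1 chase 'd': 1→0 ⇒ 0;  out={1}∪out(0)={1}

Run:
[0] read 'd'  n0⇒n0
[1] read 'c'  n0⇒n0
[2] read 'b'  n0⇒n2
[3] read 'a'  n2⇒n3  emit P0@[3:3]
[4] read 'c'  n3⇒n0 ·f
[5] read 'a'  n0⇒n1  emit P0@[5:5]
[6] read 'c'  n1⇒n0 ·f
[7] read 'c'  n0⇒n0
[8] read 'b'  n0⇒n2
[9] read 'a'  n2⇒n3  emit P0@[9:9]
[10] read 'd'  n3⇒n4  emit P1@[8:10]
[11] read 'b'  n4⇒n2 ·f
[12] read 'a'  n2⇒n3  emit P0@[12:12]
[13] read 'd'  n3⇒n4  emit P1@[11:13]
[14] read 'b'  n4⇒n2 ·f
[15] read 'd'  n2⇒n0 ·f
[16] read 'b'  n0⇒n2
[17] read 'b'  n2⇒n2 ·f
[18] read 'a'  n2⇒n3  emit P0@[18:18]
[19] read 'd'  n3⇒n4  emit P1@[17:19]
[20] read 'a'  n4⇒n1 ·f  emit P0@[20:20]
[21] read 'a'  n1⇒n1 ·f  emit P0@[21:21]
[22] read 'c'  n1⇒n0 ·f
[23] read 'b'  n0⇒n2
[24] read 'b'  n2⇒n2 ·f
[25] read 'a'  n2⇒n3  emit P0@[25:25]
[26] read 'd'  n3⇒n4  emit P1@[24:26]
[27] read 'b'  n4⇒n2 ·f
[28] read 'a'  n2⇒n3  emit P0@[28:28]
[29] read 'd'  n3⇒n4  emit P1@[27:29]
[30] read 'd'  n4⇒n0 ·f
[31] read 'a'  n0⇒n1  emit P0@[31:31]
[32] read 'd'  n1⇒n0 ·f
[33] read 'b'  n0⇒n2
[34] read 'a'  n2⇒n3  emit P0@[34:34]
[35] read 'b'  n3⇒n2 ·f
[36] read 'a'  n2⇒n3  emit P0@[36:36]
[37] read 'd'  n3⇒n4  emit P1@[35:37]
[38] read 'd'  n4⇒n0 ·f
[39] read 'a'  n0⇒n1  emit P0@[39:39]
[40] read 'a'  n1⇒n1 ·f  emit P0@[40:40]
[41] read 'c'  n1⇒n0 ·f
[42] read 'b'  n0⇒n2
[43] read 'a'  n2⇒n3  emit P0@[43:43]
[44] read 'd'  n3⇒n4  emit P1@[42:44]
[45] read 'b'  n4⇒n2 ·f
[46] read 'a'  n2⇒n3  emit P0@[46:46]
[47] read 'd'  n3⇒n4  emit P1@[45:47]
[48] read 'a'  n4⇒n1 ·f  emit P0@[48:48]
[49] read 'b'  n1⇒n2 ·f
[50] read 'a'  n2⇒n3  emit P0@[50:50]
[51] read 'd'  n3⇒n4  emit P1@[49:51]
[52] read 'a'  n4⇒n1 ·f  emit P0@[52:52]
[53] read 'd'  n1⇒n0 ·f
[54] read 'c'  n0⇒n0
[55] read 'a'  n0⇒n1  emit P0@[55:55]

Result: [[3,0],[5,0],[9,0],[10,1],[12,0],[13,1],[18,0],[19,1],[20,0],[21,0],[25,0],[26,1],[28,0],[29,1],[31,0],[34,0],[36,0],[37,1],[39,0],[40,0],[43,0],[44,1],[46,0],[47,1],[48,0],[50,0],[51,1],[52,0],[55,0]]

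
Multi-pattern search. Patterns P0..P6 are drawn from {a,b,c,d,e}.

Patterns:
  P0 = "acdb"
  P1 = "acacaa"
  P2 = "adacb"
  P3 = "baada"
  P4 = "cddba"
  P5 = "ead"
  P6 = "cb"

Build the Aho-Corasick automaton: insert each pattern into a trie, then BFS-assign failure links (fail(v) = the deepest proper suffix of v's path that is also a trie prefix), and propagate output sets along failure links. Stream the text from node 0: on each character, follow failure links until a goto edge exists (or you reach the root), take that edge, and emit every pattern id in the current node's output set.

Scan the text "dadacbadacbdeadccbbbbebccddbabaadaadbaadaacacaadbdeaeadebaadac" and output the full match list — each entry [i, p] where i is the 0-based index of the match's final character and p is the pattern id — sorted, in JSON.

Build:
Trie (insert patterns):
  n0 'ε': a→1 b→13 c→18 e→23
  n1 'a': c→2 d→9
  n2 'ac': a→5 d→3
  n3 'acd': b→4
  n4 'acdb': ·  [P0 ends]
  n5 'aca': c→6
  n6 'acac': a→7
  n7 'acaca': a→8
  n8 'acacaa': ·  [P1 ends]
  n9 'ad': a→10
  n10 'ada': c→11
  n11 'adac': b→12
  n12 'adacb': ·  [P2 ends]
  n13 'b': a→14
  n14 'ba': a→15
  n15 'baa': d→16
  n16 'baad': a→17
  n17 'baada': ·  [P3 ends]
  n18 'c': b→26 d→19
  n19 'cd': d→20
  n20 'cdd': b→21
  n21 'cddb': a→22
  n22 'cddba': ·  [P4 ends]
  n23 'e': a→24
  n24 'ea': d→25
  n25 'ead': ·  [P5 ends]
  n26 'cb': ·  [P6 ends]

Failure links (BFS by depth):
  n1('a'): parent n0 fail=0; on 'a' 0 → fail=0;  out ∅∪∅=∅
  n13('b'): parent n0 fail=0; on 'b' 0 → fail=0;  out ∅∪∅=∅
  n18('c'): parent n0 fail=0; on 'c' 0 → fail=0;  out ∅∪∅=∅
  n23('e'): parent n0 fail=0; on 'e' 0 → fail=0;  out ∅∪∅=∅
  n2('ac'): parent n1 fail=0; on 'c' 0 → fail=18;  out ∅∪∅=∅
  n9('ad'): parent n1 fail=0; on 'd' 0 → fail=0;  out ∅∪∅=∅
  n14('ba'): parent n13 fail=0; on 'a' 0 → fail=1;  out ∅∪∅=∅
  n19('cd'): parent n18 fail=0; on 'd' 0 → fail=0;  out ∅∪∅=∅
  n24('ea'): parent n23 fail=0; on 'a' 0 → fail=1;  out ∅∪∅=∅
  n26('cb'): parent n18 fail=0; on 'b' 0 → fail=13;  out {6}∪∅={6}
  n3('acd'): parent n2 fail=18; on 'd' 18 → fail=19;  out ∅∪∅=∅
  n5('aca'): parent n2 fail=18; on 'a' 18→0 → fail=1;  out ∅∪∅=∅
  n10('ada'): parent n9 fail=0; on 'a' 0 → fail=1;  out ∅∪∅=∅
  n15('baa'): parent n14 fail=1; on 'a' 1→0 → fail=1;  out ∅∪∅=∅
  n20('cdd'): parent n19 fail=0; on 'd' 0 → fail=0;  out ∅∪∅=∅
  n25('ead'): parent n24 fail=1; on 'd' 1 → fail=9;  out {5}∪∅={5}
  n4('acdb'): parent n3 fail=19; on 'b' 19→0 → fail=13;  out {0}∪∅={0}
  n6('acac'): parent n5 fail=1; on 'c' 1 → fail=2;  out ∅∪∅=∅
  n11('adac'): parent n10 fail=1; on 'c' 1 → fail=2;  out ∅∪∅=∅
  n16('baad'): parent n15 fail=1; on 'd' 1 → fail=9;  out ∅∪∅=∅
  n21('cddb'): parent n20 fail=0; on 'b' 0 → fail=13;  out ∅∪∅=∅
  n7('acaca'): parent n6 fail=2; on 'a' 2 → fail=5;  out ∅∪∅=∅
  n12('adacb'): parent n11 fail=2; on 'b' 2→18 → fail=26;  out {2}∪{6}={2,6}
  n17('baada'): parent n16 fail=9; on 'a' 9 → fail=10;  out {3}∪∅={3}
  n22('cddba'): parent n21 fail=13; on 'a' 13 → fail=14;  out {4}∪∅={4}
  n8('acacaa'): parent n7 fail=5; on 'a' 5→1→0 → fail=1;  out {1}∪∅={1}

Scan:
[0] read 'd'  n0⇒n0
[1] read 'a'  n0⇒n1
[2] read 'd'  n1⇒n9
[3] read 'a'  n9⇒n10
[4] read 'c'  n10⇒n11
[5] read 'b'  n11⇒n12  ** P2@[1:5],P6@[4:5]
[6] read 'a'  n12⇒n14 (via fail)
[7] read 'd'  n14⇒n9 (via fail)
[8] read 'a'  n9⇒n10
[9] read 'c'  n10⇒n11
[10] read 'b'  n11⇒n12  ** P2@[6:10],P6@[9:10]
[11] read 'd'  n12⇒n0 (via fail)
[12] read 'e'  n0⇒n23
[13] read 'a'  n23⇒n24
[14] read 'd'  n24⇒n25  ** P5@[12:14]
[15] read 'c'  n25⇒n18 (via fail)
[16] read 'c'  n18⇒n18 (via fail)
[17] read 'b'  n18⇒n26  ** P6@[16:17]
[18] read 'b'  n26⇒n13 (via fail)
[19] read 'b'  n13⇒n13 (via fail)
[20] read 'b'  n13⇒n13 (via fail)
[21] read 'e'  n13⇒n23 (via fail)
[22] read 'b'  n23⇒n13 (via fail)
[23] read 'c'  n13⇒n18 (via fail)
[24] read 'c'  n18⇒n18 (via fail)
[25] read 'd'  n18⇒n19
[26] read 'd'  n19⇒n20
[27] read 'b'  n20⇒n21
[28] read 'a'  n21⇒n22  ** P4@[24:28]
[29] read 'b'  n22⇒n13 (via fail)
[30] read 'a'  n13⇒n14
[31] read 'a'  n14⇒n15
[32] read 'd'  n15⇒n16
[33] read 'a'  n16⇒n17  ** P3@[29:33]
[34] read 'a'  n17⇒n1 (via fail)
[35] read 'd'  n1⇒n9
[36] read 'b'  n9⇒n13 (via fail)
[37] read 'a'  n13⇒n14
[38] read 'a'  n14⇒n15
[39] read 'd'  n15⇒n16
[40] read 'a'  n16⇒n17  ** P3@[36:40]
[41] read 'a'  n17⇒n1 (via fail)
[42] read 'c'  n1⇒n2
[43] read 'a'  n2⇒n5
[44] read 'c'  n5⇒n6
[45] read 'a'  n6⇒n7
[46] read 'a'  n7⇒n8  ** P1@[41:46]
[47] read 'd'  n8⇒n9 (via fail)
[48] read 'b'  n9⇒n13 (via fail)
[49] read 'd'  n13⇒n0 (via fail)
[50] read 'e'  n0⇒n23
[51] read 'a'  n23⇒n24
[52] read 'e'  n24⇒n23 (via fail)
[53] read 'a'  n23⇒n24
[54] read 'd'  n24⇒n25  ** P5@[52:54]
[55] read 'e'  n25⇒n23 (via fail)
[56] read 'b'  n23⇒n13 (via fail)
[57] read 'a'  n13⇒n14
[58] read 'a'  n14⇒n15
[59] read 'd'  n15⇒n16
[60] read 'a'  n16⇒n17  ** P3@[56:60]
[61] read 'c'  n17⇒n11 (via fail)

Matches: [[5,2],[5,6],[10,2],[10,6],[14,5],[17,6],[28,4],[33,3],[40,3],[46,1],[54,5],[60,3]]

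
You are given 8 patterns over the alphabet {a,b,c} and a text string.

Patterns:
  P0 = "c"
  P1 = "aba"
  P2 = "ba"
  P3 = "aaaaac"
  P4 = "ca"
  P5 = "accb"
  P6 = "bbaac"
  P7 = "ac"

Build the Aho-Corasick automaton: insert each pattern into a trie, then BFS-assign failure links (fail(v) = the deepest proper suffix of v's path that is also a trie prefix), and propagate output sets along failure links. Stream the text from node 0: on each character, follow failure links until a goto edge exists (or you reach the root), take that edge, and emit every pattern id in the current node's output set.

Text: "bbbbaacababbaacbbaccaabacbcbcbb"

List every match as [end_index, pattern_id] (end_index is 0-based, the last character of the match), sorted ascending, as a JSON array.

Construct AC machine:
Trie (insert patterns):
  n0 'ε': a→2 b→5 c→1
  n1 'c': a→12  [P0 ends]
  n2 'a': a→7 b→3 c→13
  n3 'ab': a→4
  n4 'aba': ·  [P1 ends]
  n5 'b': a→6 b→16
  n6 'ba': ·  [P2 ends]
  n7 'aa': a→8
  n8 'aaa': a→9
  n9 'aaaa': a→10
  n10 'aaaaa': c→11
  n11 'aaaaac': ·  [P3 ends]
  n12 'ca': ·  [P4 ends]
  n13 'ac': c→14  [P7 ends]
  n14 'acc': b→15
  n15 'accb': ·  [P5 ends]
  n16 'bb': a→17
  n17 'bba': a→18
  n18 'bbaa': c→19
  n19 'bbaac': ·  [P6 ends]

Failure links (BFS by depth):
  n1('c'): parent n0 fail=0; on 'c' 0 → fail=0;  out {0}∪∅={0}
  n2('a'): parent n0 fail=0; on 'a' 0 → fail=0;  out ∅∪∅=∅
  n5('b'): parent n0 fail=0; on 'b' 0 → fail=0;  out ∅∪∅=∅
  n3('ab'): parent n2 fail=0; on 'b' 0 → fail=5;  out ∅∪∅=∅
  n6('ba'): parent n5 fail=0; on 'a' 0 → fail=2;  out {2}∪∅={2}
  n7('aa'): parent n2 fail=0; on 'a' 0 → fail=2;  out ∅∪∅=∅
  n12('ca'): parent n1 fail=0; on 'a' 0 → fail=2;  out {4}∪∅={4}
  n13('ac'): parent n2 fail=0; on 'c' 0 → fail=1;  out {7}∪{0}={0,7}
  n16('bb'): parent n5 fail=0; on 'b' 0 → fail=5;  out ∅∪∅=∅
  n4('aba'): parent n3 fail=5; on 'a' 5 → fail=6;  out {1}∪{2}={1,2}
  n8('aaa'): parent n7 fail=2; on 'a' 2 → fail=7;  out ∅∪∅=∅
  n14('acc'): parent n13 fail=1; on 'c' 1→0 → fail=1;  out ∅∪{0}={0}
  n17('bba'): parent n16 fail=5; on 'a' 5 → fail=6;  out ∅∪{2}={2}
  n9('aaaa'): parent n8 fail=7; on 'a' 7 → fail=8;  out ∅∪∅=∅
  n15('accb'): parent n14 fail=1; on 'b' 1→0 → fail=5;  out {5}∪∅={5}
  n18('bbaa'): parent n17 fail=6; on 'a' 6→2 → fail=7;  out ∅∪∅=∅
  n10('aaaaa'): parent n9 fail=8; on 'a' 8 → fail=9;  out ∅∪∅=∅
  n19('bbaac'): parent n18 fail=7; on 'c' 7→2 → fail=13;  out {6}∪{0,7}={0,6,7}
  n11('aaaaac'): parent n10 fail=9; on 'c' 9→8→7→2 → fail=13;  out {3}∪{0,7}={0,3,7}

Run:
i=0 'b': node 0→5
i=1 'b': node 5→16
i=2 'b': node 16→16 ·f
i=3 'b': node 16→16 ·f
i=4 'a': node 16→17  emit P2@[3:4]
i=5 'a': node 17→18
i=6 'c': node 18→19  emit P0@[6:6],P6@[2:6],P7@[5:6]
i=7 'a': node 19→12 ·f  emit P4@[6:7]
i=8 'b': node 12→3 ·f
i=9 'a': node 3→4  emit P1@[7:9],P2@[8:9]
i=10 'b': node 4→3 ·f
i=11 'b': node 3→16 ·f
i=12 'a': node 16→17  emit P2@[11:12]
i=13 'a': node 17→18
i=14 'c': node 18→19  emit P0@[14:14],P6@[10:14],P7@[13:14]
i=15 'b': node 19→5 ·f
i=16 'b': node 5→16
i=17 'a': node 16→17  emit P2@[16:17]
i=18 'c': node 17→13 ·f  emit P0@[18:18],P7@[17:18]
i=19 'c': node 13→14  emit P0@[19:19]
i=20 'a': node 14→12 ·f  emit P4@[19:20]
i=21 'a': node 12→7 ·f
i=22 'b': node 7→3 ·f
i=23 'a': node 3→4  emit P1@[21:23],P2@[22:23]
i=24 'c': node 4→13 ·f  emit P0@[24:24],P7@[23:24]
i=25 'b': node 13→5 ·f
i=26 'c': node 5→1 ·f  emit P0@[26:26]
i=27 'b': node 1→5 ·f
i=28 'c': node 5→1 ·f  emit P0@[28:28]
i=29 'b': node 1→5 ·f
i=30 'b': node 5→16

Matches: [[4,2],[6,0],[6,6],[6,7],[7,4],[9,1],[9,2],[12,2],[14,0],[14,6],[14,7],[17,2],[18,0],[18,7],[19,0],[20,4],[23,1],[23,2],[24,0],[24,7],[26,0],[28,0]]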